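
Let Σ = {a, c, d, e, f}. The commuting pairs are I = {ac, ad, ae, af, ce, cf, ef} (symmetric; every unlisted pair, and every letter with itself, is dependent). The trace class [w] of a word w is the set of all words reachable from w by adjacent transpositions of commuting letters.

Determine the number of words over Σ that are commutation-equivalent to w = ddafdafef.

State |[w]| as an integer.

drop 0:d onto floor
drop 1:d onto {0:d}
drop 2:a onto floor
drop 3:f onto {1:d}
drop 4:d onto {3:f}
drop 5:a onto {2:a}
drop 6:f onto {4:d}
drop 7:e onto {4:d}
drop 8:f onto {6:f}
ground layer = {0:d, 2:a}
drop-orders for the pieces not yet dropped (sum over which currently-grounded one goes next):
  1 to go: {5} 1  {7} 1  {8} 1
  2 to go: {2,5} 1  {5,7} 2  {5,8} 2  {6,8} 1  {7,8} 2
  3 to go: {2,5,7} 3  {2,5,8} 3  {5,6,8} 3  {5,7,8} 6  {6,7,8} 3
  4 to go: {2,5,6,8} 6  {2,5,7,8} 12  {4,6,7,8} 3  {5,6,7,8} 12
  5 to go: {2,5,6,7,8} 30  {3,4,6,7,8} 3  {4,5,6,7,8} 15
  6 to go: {1,3,4,6,7,8} 3  {2,4,5,6,7,8} 45  {3,4,5,6,7,8} 18
  7 to go: {0,1,3,4,6,7,8} 3  {1,3,4,5,6,7,8} 21  {2,3,4,5,6,7,8} 63
  if 0:d drops first: 84 orders
  if 2:a drops first: 24 orders
heap linearizations: 108

108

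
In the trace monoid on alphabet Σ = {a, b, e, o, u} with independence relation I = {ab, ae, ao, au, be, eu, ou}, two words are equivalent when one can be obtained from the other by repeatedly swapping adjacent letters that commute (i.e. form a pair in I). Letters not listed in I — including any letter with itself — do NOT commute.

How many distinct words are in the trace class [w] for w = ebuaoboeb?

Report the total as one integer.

#0=e has no predecessor
#1=b has no predecessor
#2=u depends on [1:b]
#3=a has no predecessor
#4=o depends on [0:e, 1:b]
#5=b depends on [2:u, 4:o]
#6=o depends on [5:b]
#7=e depends on [6:o]
#8=b depends on [6:o]
sources: [0:e, 1:b, 3:a]
N(rest) = Σ N(rest − s) over sources s of rest; N(one piece) = 1:
  size 1 → [3]=1  [7]=1  [8]=1
  size 2 → [3,7]=2  [3,8]=2  [7,8]=2
  size 3 → [3,7,8]=6  [6,7,8]=2
  size 4 → [3,6,7,8]=8  [5,6,7,8]=2
  size 5 → [2,5,6,7,8]=2  [3,5,6,7,8]=10  [4,5,6,7,8]=2
  size 6 → [0,4,5,6,7,8]=2  [2,3,5,6,7,8]=12  [2,4,5,6,7,8]=4  [3,4,5,6,7,8]=12
  size 7 → [0,2,4,5,6,7,8]=6  [0,3,4,5,6,7,8]=14  [1,2,4,5,6,7,8]=4  [2,3,4,5,6,7,8]=28
  first=0(e) contributes 32
  first=1(b) contributes 48
  first=3(a) contributes 10
|[w]| = 90

90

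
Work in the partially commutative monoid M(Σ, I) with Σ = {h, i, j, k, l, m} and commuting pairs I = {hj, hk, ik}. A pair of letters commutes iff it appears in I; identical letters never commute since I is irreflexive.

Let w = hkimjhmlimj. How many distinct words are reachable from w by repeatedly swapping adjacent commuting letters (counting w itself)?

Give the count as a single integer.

#0=h has no predecessor
#1=k has no predecessor
#2=i depends on [0:h]
#3=m depends on [1:k, 2:i]
#4=j depends on [3:m]
#5=h depends on [3:m]
#6=m depends on [4:j, 5:h]
#7=l depends on [6:m]
#8=i depends on [7:l]
#9=m depends on [8:i]
#10=j depends on [9:m]
sources: [0:h, 1:k]
N(rest) = Σ N(rest − s) over sources s of rest; N(one piece) = 1:
  size 1 → [10]=1
  size 2 → [9,10]=1
  size 3 → [8,9,10]=1
  size 4 → [7,8,9,10]=1
  size 5 → [6,7,8,9,10]=1
  size 6 → [4,6,7,8,9,10]=1  [5,6,7,8,9,10]=1
  size 7 → [4,5,6,7,8,9,10]=2
  size 8 → [3,4,5,6,7,8,9,10]=2
  size 9 → [1,3,4,5,6,7,8,9,10]=2  [2,3,4,5,6,7,8,9,10]=2
  first=0(h) contributes 4
  first=1(k) contributes 2
|[w]| = 6

6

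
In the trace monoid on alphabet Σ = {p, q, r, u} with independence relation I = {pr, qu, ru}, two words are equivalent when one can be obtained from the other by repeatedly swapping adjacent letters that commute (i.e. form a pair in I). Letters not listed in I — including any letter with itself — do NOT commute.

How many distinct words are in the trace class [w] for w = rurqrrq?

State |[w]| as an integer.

drop 0:r onto floor
drop 1:u onto floor
drop 2:r onto {0:r}
drop 3:q onto {2:r}
drop 4:r onto {3:q}
drop 5:r onto {4:r}
drop 6:q onto {5:r}
ground layer = {0:r, 1:u}
drop-orders for the pieces not yet dropped (sum over which currently-grounded one goes next):
  1 to go: {1} 1  {6} 1
  2 to go: {1,6} 2  {5,6} 1
  3 to go: {1,5,6} 3  {4,5,6} 1
  4 to go: {1,4,5,6} 4  {3,4,5,6} 1
  5 to go: {1,3,4,5,6} 5  {2,3,4,5,6} 1
  if 0:r drops first: 6 orders
  if 1:u drops first: 1 orders
heap linearizations: 7

7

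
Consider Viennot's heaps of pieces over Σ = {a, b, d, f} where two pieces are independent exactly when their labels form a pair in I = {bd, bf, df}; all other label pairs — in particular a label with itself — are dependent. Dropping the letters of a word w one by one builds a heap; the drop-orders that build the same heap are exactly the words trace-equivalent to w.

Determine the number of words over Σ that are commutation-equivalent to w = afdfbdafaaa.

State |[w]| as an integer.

30

#0=a has no predecessor
#1=f depends on [0:a]
#2=d depends on [0:a]
#3=f depends on [1:f]
#4=b depends on [0:a]
#5=d depends on [2:d]
#6=a depends on [3:f, 4:b, 5:d]
#7=f depends on [6:a]
#8=a depends on [7:f]
#9=a depends on [8:a]
#10=a depends on [9:a]
sources: [0:a]
N(rest) = Σ N(rest − s) over sources s of rest; N(one piece) = 1:
  size 1 → [10]=1
  size 2 → [9,10]=1
  size 3 → [8,9,10]=1
  size 4 → [7,8,9,10]=1
  size 5 → [6,7,8,9,10]=1
  size 6 → [3,6,7,8,9,10]=1  [4,6,7,8,9,10]=1  [5,6,7,8,9,10]=1
  size 7 → [1,3,6,7,8,9,10]=1  [2,5,6,7,8,9,10]=1  [3,4,6,7,8,9,10]=2  [3,5,6,7,8,9,10]=2  [4,5,6,7,8,9,10]=2
  size 8 → [1,3,4,6,7,8,9,10]=3  [1,3,5,6,7,8,9,10]=3  [2,3,5,6,7,8,9,10]=3  [2,4,5,6,7,8,9,10]=3  [3,4,5,6,7,8,9,10]=6
  size 9 → [1,2,3,5,6,7,8,9,10]=6  [1,3,4,5,6,7,8,9,10]=12  [2,3,4,5,6,7,8,9,10]=12
  first=0(a) contributes 30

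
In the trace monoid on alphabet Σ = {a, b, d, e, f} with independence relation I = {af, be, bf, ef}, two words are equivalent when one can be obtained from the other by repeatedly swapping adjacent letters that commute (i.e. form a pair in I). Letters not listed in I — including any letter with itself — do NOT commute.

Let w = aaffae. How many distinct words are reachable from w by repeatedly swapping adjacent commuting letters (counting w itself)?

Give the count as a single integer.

15

piece 0:a — minimal
piece 1:a rests on {0:a}
piece 2:f — minimal
piece 3:f rests on {2:f}
piece 4:a rests on {1:a}
piece 5:e rests on {4:a}
minimal pieces: {0:a, 2:f}
ways to finish when only these pieces remain (= sum over removing one remaining piece with nothing left below it):
  1 left: {3}→1  {5}→1
  2 left: {2,3}→1  {3,5}→2  {4,5}→1
  3 left: {1,4,5}→1  {2,3,5}→3  {3,4,5}→3
  4 left: {0,1,4,5}→1  {1,3,4,5}→4  {2,3,4,5}→6
  placing 0:a first → 10 extensions
  placing 2:f first → 5 extensions
total linear extensions = 15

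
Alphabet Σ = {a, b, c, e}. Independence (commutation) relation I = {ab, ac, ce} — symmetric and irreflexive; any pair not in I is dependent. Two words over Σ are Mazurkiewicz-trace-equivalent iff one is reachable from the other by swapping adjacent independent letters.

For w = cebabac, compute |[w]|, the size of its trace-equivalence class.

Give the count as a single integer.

#0=c has no predecessor
#1=e has no predecessor
#2=b depends on [0:c, 1:e]
#3=a depends on [1:e]
#4=b depends on [2:b]
#5=a depends on [3:a]
#6=c depends on [4:b]
sources: [0:c, 1:e]
N(rest) = Σ N(rest − s) over sources s of rest; N(one piece) = 1:
  size 1 → [5]=1  [6]=1
  size 2 → [3,5]=1  [4,6]=1  [5,6]=2
  size 3 → [2,4,6]=1  [3,5,6]=3  [4,5,6]=3
  size 4 → [0,2,4,6]=1  [2,4,5,6]=4  [3,4,5,6]=6
  size 5 → [0,2,4,5,6]=5  [2,3,4,5,6]=10
  first=0(c) contributes 10
  first=1(e) contributes 15
|[w]| = 25

25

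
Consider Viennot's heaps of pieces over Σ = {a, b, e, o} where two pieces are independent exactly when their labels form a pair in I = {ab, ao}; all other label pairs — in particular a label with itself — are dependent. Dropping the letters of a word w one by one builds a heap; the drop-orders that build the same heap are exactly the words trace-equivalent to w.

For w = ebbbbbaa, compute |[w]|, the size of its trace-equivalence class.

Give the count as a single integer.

#0=e has no predecessor
#1=b depends on [0:e]
#2=b depends on [1:b]
#3=b depends on [2:b]
#4=b depends on [3:b]
#5=b depends on [4:b]
#6=a depends on [0:e]
#7=a depends on [6:a]
sources: [0:e]
N(rest) = Σ N(rest − s) over sources s of rest; N(one piece) = 1:
  size 1 → [5]=1  [7]=1
  size 2 → [4,5]=1  [5,7]=2  [6,7]=1
  size 3 → [3,4,5]=1  [4,5,7]=3  [5,6,7]=3
  size 4 → [2,3,4,5]=1  [3,4,5,7]=4  [4,5,6,7]=6
  size 5 → [1,2,3,4,5]=1  [2,3,4,5,7]=5  [3,4,5,6,7]=10
  size 6 → [1,2,3,4,5,7]=6  [2,3,4,5,6,7]=15
  first=0(e) contributes 21

21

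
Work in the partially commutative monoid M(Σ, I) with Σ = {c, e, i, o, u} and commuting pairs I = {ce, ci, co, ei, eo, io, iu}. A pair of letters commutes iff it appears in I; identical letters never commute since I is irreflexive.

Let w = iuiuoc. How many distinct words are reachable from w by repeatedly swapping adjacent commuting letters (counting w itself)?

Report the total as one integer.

drop 0:i onto floor
drop 1:u onto floor
drop 2:i onto {0:i}
drop 3:u onto {1:u}
drop 4:o onto {3:u}
drop 5:c onto {3:u}
ground layer = {0:i, 1:u}
drop-orders for the pieces not yet dropped (sum over which currently-grounded one goes next):
  1 to go: {2} 1  {4} 1  {5} 1
  2 to go: {0,2} 1  {2,4} 2  {2,5} 2  {4,5} 2
  3 to go: {0,2,4} 3  {0,2,5} 3  {2,4,5} 6  {3,4,5} 2
  4 to go: {0,2,4,5} 12  {1,3,4,5} 2  {2,3,4,5} 8
  if 0:i drops first: 10 orders
  if 1:u drops first: 20 orders
heap linearizations: 30

30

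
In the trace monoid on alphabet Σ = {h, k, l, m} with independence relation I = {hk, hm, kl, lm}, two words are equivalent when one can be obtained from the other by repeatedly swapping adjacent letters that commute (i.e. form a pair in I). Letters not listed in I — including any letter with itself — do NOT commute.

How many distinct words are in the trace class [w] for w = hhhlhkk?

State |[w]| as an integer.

21

drop 0:h onto floor
drop 1:h onto {0:h}
drop 2:h onto {1:h}
drop 3:l onto {2:h}
drop 4:h onto {3:l}
drop 5:k onto floor
drop 6:k onto {5:k}
ground layer = {0:h, 5:k}
drop-orders for the pieces not yet dropped (sum over which currently-grounded one goes next):
  1 to go: {4} 1  {6} 1
  2 to go: {3,4} 1  {4,6} 2  {5,6} 1
  3 to go: {2,3,4} 1  {3,4,6} 3  {4,5,6} 3
  4 to go: {1,2,3,4} 1  {2,3,4,6} 4  {3,4,5,6} 6
  5 to go: {0,1,2,3,4} 1  {1,2,3,4,6} 5  {2,3,4,5,6} 10
  if 0:h drops first: 15 orders
  if 5:k drops first: 6 orders
heap linearizations: 21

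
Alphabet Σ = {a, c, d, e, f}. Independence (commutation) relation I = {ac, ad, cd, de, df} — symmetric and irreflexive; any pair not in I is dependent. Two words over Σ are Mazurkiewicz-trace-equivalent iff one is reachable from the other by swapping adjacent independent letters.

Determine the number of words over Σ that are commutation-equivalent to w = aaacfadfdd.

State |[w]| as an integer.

480

#0=a has no predecessor
#1=a depends on [0:a]
#2=a depends on [1:a]
#3=c has no predecessor
#4=f depends on [2:a, 3:c]
#5=a depends on [4:f]
#6=d has no predecessor
#7=f depends on [5:a]
#8=d depends on [6:d]
#9=d depends on [8:d]
sources: [0:a, 3:c, 6:d]
N(rest) = Σ N(rest − s) over sources s of rest; N(one piece) = 1:
  size 1 → [7]=1  [9]=1
  size 2 → [5,7]=1  [7,9]=2  [8,9]=1
  size 3 → [4,5,7]=1  [5,7,9]=3  [6,8,9]=1  [7,8,9]=3
  size 4 → [2,4,5,7]=1  [3,4,5,7]=1  [4,5,7,9]=4  [5,7,8,9]=6  [6,7,8,9]=4
  size 5 → [1,2,4,5,7]=1  [2,3,4,5,7]=2  [2,4,5,7,9]=5  [3,4,5,7,9]=5  [4,5,7,8,9]=10  [5,6,7,8,9]=10
  size 6 → [0,1,2,4,5,7]=1  [1,2,3,4,5,7]=3  [1,2,4,5,7,9]=6  [2,3,4,5,7,9]=12  [2,4,5,7,8,9]=15  [3,4,5,7,8,9]=15  [4,5,6,7,8,9]=20
  size 7 → [0,1,2,3,4,5,7]=4  [0,1,2,4,5,7,9]=7  [1,2,3,4,5,7,9]=21  [1,2,4,5,7,8,9]=21  [2,3,4,5,7,8,9]=42  [2,4,5,6,7,8,9]=35  [3,4,5,6,7,8,9]=35
  size 8 → [0,1,2,3,4,5,7,9]=32  [0,1,2,4,5,7,8,9]=28  [1,2,3,4,5,7,8,9]=84  [1,2,4,5,6,7,8,9]=56  [2,3,4,5,6,7,8,9]=112
  first=0(a) contributes 252
  first=3(c) contributes 84
  first=6(d) contributes 144
|[w]| = 480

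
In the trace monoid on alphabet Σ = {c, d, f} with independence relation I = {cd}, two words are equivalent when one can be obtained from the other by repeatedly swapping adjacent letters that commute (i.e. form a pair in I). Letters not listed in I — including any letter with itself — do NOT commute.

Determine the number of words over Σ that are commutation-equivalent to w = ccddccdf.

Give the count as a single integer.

35

drop 0:c onto floor
drop 1:c onto {0:c}
drop 2:d onto floor
drop 3:d onto {2:d}
drop 4:c onto {1:c}
drop 5:c onto {4:c}
drop 6:d onto {3:d}
drop 7:f onto {5:c, 6:d}
ground layer = {0:c, 2:d}
drop-orders for the pieces not yet dropped (sum over which currently-grounded one goes next):
  1 to go: {7} 1
  2 to go: {5,7} 1  {6,7} 1
  3 to go: {3,6,7} 1  {4,5,7} 1  {5,6,7} 2
  4 to go: {1,4,5,7} 1  {2,3,6,7} 1  {3,5,6,7} 3  {4,5,6,7} 3
  5 to go: {0,1,4,5,7} 1  {1,4,5,6,7} 4  {2,3,5,6,7} 4  {3,4,5,6,7} 6
  6 to go: {0,1,4,5,6,7} 5  {1,3,4,5,6,7} 10  {2,3,4,5,6,7} 10
  if 0:c drops first: 20 orders
  if 2:d drops first: 15 orders
heap linearizations: 35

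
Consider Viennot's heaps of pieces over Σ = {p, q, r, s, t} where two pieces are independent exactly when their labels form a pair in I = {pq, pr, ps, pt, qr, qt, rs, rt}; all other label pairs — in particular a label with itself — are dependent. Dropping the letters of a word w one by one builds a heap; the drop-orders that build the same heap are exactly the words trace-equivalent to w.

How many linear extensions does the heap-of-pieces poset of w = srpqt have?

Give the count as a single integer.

40

piece 0:s — minimal
piece 1:r — minimal
piece 2:p — minimal
piece 3:q rests on {0:s}
piece 4:t rests on {0:s}
minimal pieces: {0:s, 1:r, 2:p}
ways to finish when only these pieces remain (= sum over removing one remaining piece with nothing left below it):
  1 left: {1}→1  {2}→1  {3}→1  {4}→1
  2 left: {1,2}→2  {1,3}→2  {1,4}→2  {2,3}→2  {2,4}→2  {3,4}→2
  3 left: {0,3,4}→2  {1,2,3}→6  {1,2,4}→6  {1,3,4}→6  {2,3,4}→6
  placing 0:s first → 24 extensions
  placing 1:r first → 8 extensions
  placing 2:p first → 8 extensions
total linear extensions = 40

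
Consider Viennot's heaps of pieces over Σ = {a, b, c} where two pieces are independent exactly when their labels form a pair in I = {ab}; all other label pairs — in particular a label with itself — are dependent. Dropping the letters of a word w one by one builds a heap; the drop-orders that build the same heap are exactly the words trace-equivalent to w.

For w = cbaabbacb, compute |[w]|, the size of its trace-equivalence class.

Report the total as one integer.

20

0(c) covers ∅
1(b) covers 0:c
2(a) covers 0:c
3(a) covers 2:a
4(b) covers 1:b
5(b) covers 4:b
6(a) covers 3:a
7(c) covers 5:b, 6:a
8(b) covers 7:c
floor of heap: 0:c
completions by unplaced set U, small U first (add the entries for U minus each lowest piece of U):
  |U|=1: {8}:1
  |U|=2: {7,8}:1
  |U|=3: {5,7,8}:1  {6,7,8}:1
  |U|=4: {3,6,7,8}:1  {4,5,7,8}:1  {5,6,7,8}:2
  |U|=5: {1,4,5,7,8}:1  {2,3,6,7,8}:1  {3,5,6,7,8}:3  {4,5,6,7,8}:3
  |U|=6: {1,4,5,6,7,8}:4  {2,3,5,6,7,8}:4  {3,4,5,6,7,8}:6
  |U|=7: {1,3,4,5,6,7,8}:10  {2,3,4,5,6,7,8}:10
  start at 0(c): 20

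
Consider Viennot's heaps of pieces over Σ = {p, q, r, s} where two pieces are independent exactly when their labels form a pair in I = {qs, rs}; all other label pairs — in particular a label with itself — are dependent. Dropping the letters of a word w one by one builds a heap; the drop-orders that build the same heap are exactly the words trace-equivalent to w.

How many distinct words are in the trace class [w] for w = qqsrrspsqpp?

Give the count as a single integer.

30

#0=q has no predecessor
#1=q depends on [0:q]
#2=s has no predecessor
#3=r depends on [1:q]
#4=r depends on [3:r]
#5=s depends on [2:s]
#6=p depends on [4:r, 5:s]
#7=s depends on [6:p]
#8=q depends on [6:p]
#9=p depends on [7:s, 8:q]
#10=p depends on [9:p]
sources: [0:q, 2:s]
N(rest) = Σ N(rest − s) over sources s of rest; N(one piece) = 1:
  size 1 → [10]=1
  size 2 → [9,10]=1
  size 3 → [7,9,10]=1  [8,9,10]=1
  size 4 → [7,8,9,10]=2
  size 5 → [6,7,8,9,10]=2
  size 6 → [4,6,7,8,9,10]=2  [5,6,7,8,9,10]=2
  size 7 → [2,5,6,7,8,9,10]=2  [3,4,6,7,8,9,10]=2  [4,5,6,7,8,9,10]=4
  size 8 → [1,3,4,6,7,8,9,10]=2  [2,4,5,6,7,8,9,10]=6  [3,4,5,6,7,8,9,10]=6
  size 9 → [0,1,3,4,6,7,8,9,10]=2  [1,3,4,5,6,7,8,9,10]=8  [2,3,4,5,6,7,8,9,10]=12
  first=0(q) contributes 20
  first=2(s) contributes 10
|[w]| = 30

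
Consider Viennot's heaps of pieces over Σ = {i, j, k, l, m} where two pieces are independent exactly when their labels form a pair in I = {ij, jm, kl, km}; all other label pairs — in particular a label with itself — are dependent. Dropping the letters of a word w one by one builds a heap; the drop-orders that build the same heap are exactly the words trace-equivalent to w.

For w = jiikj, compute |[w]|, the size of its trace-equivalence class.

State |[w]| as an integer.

3

#0=j has no predecessor
#1=i has no predecessor
#2=i depends on [1:i]
#3=k depends on [0:j, 2:i]
#4=j depends on [3:k]
sources: [0:j, 1:i]
N(rest) = Σ N(rest − s) over sources s of rest; N(one piece) = 1:
  size 1 → [4]=1
  size 2 → [3,4]=1
  size 3 → [0,3,4]=1  [2,3,4]=1
  first=0(j) contributes 1
  first=1(i) contributes 2
|[w]| = 3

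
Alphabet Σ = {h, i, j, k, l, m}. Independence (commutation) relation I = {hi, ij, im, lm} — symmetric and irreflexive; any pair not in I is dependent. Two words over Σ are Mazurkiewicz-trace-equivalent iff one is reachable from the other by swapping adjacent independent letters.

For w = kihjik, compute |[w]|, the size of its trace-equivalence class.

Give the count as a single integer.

#0=k has no predecessor
#1=i depends on [0:k]
#2=h depends on [0:k]
#3=j depends on [2:h]
#4=i depends on [1:i]
#5=k depends on [3:j, 4:i]
sources: [0:k]
N(rest) = Σ N(rest − s) over sources s of rest; N(one piece) = 1:
  size 1 → [5]=1
  size 2 → [3,5]=1  [4,5]=1
  size 3 → [1,4,5]=1  [2,3,5]=1  [3,4,5]=2
  size 4 → [1,3,4,5]=3  [2,3,4,5]=3
  first=0(k) contributes 6

6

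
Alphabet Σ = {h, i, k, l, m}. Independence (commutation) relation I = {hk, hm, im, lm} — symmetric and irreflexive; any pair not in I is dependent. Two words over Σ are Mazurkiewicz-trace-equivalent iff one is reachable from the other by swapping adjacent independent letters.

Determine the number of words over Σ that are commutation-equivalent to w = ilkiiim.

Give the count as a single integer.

4

drop 0:i onto floor
drop 1:l onto {0:i}
drop 2:k onto {1:l}
drop 3:i onto {2:k}
drop 4:i onto {3:i}
drop 5:i onto {4:i}
drop 6:m onto {2:k}
ground layer = {0:i}
drop-orders for the pieces not yet dropped (sum over which currently-grounded one goes next):
  1 to go: {5} 1  {6} 1
  2 to go: {4,5} 1  {5,6} 2
  3 to go: {3,4,5} 1  {4,5,6} 3
  4 to go: {3,4,5,6} 4
  5 to go: {2,3,4,5,6} 4
  if 0:i drops first: 4 orders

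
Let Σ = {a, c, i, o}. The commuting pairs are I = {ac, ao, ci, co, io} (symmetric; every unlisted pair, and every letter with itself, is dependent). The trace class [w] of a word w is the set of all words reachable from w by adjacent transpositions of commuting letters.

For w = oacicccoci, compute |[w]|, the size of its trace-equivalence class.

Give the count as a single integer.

2520

0(o) covers ∅
1(a) covers ∅
2(c) covers ∅
3(i) covers 1:a
4(c) covers 2:c
5(c) covers 4:c
6(c) covers 5:c
7(o) covers 0:o
8(c) covers 6:c
9(i) covers 3:i
floor of heap: 0:o, 1:a, 2:c
completions by unplaced set U, small U first (add the entries for U minus each lowest piece of U):
  |U|=1: {7}:1  {8}:1  {9}:1
  |U|=2: {0,7}:1  {3,9}:1  {6,8}:1  {7,8}:2  {7,9}:2  {8,9}:2
  |U|=3: {0,7,8}:3  {0,7,9}:3  {1,3,9}:1  {3,7,9}:3  {3,8,9}:3  {5,6,8}:1  {6,7,8}:3  {6,8,9}:3  {7,8,9}:6
  |U|=4: {0,3,7,9}:6  {0,6,7,8}:6  {0,7,8,9}:12  {1,3,7,9}:4  {1,3,8,9}:4  {3,6,8,9}:6  {3,7,8,9}:12  {4,5,6,8}:1  {5,6,7,8}:4  {5,6,8,9}:4  {6,7,8,9}:12
  |U|=5: {0,1,3,7,9}:10  {0,3,7,8,9}:30  {0,5,6,7,8}:10  {0,6,7,8,9}:30  {1,3,6,8,9}:10  {1,3,7,8,9}:20  {2,4,5,6,8}:1  {3,5,6,8,9}:10  {3,6,7,8,9}:30  {4,5,6,7,8}:5  {4,5,6,8,9}:5  {5,6,7,8,9}:20
  |U|=6: {0,1,3,7,8,9}:60  {0,3,6,7,8,9}:90  {0,4,5,6,7,8}:15  {0,5,6,7,8,9}:60  {1,3,5,6,8,9}:20  {1,3,6,7,8,9}:60  {2,4,5,6,7,8}:6  {2,4,5,6,8,9}:6  {3,4,5,6,8,9}:15  {3,5,6,7,8,9}:60  {4,5,6,7,8,9}:30
  |U|=7: {0,1,3,6,7,8,9}:210  {0,2,4,5,6,7,8}:21  {0,3,5,6,7,8,9}:210  {0,4,5,6,7,8,9}:105  {1,3,4,5,6,8,9}:35  {1,3,5,6,7,8,9}:140  {2,3,4,5,6,8,9}:21  {2,4,5,6,7,8,9}:42  {3,4,5,6,7,8,9}:105
  |U|=8: {0,1,3,5,6,7,8,9}:560  {0,2,4,5,6,7,8,9}:168  {0,3,4,5,6,7,8,9}:420  {1,2,3,4,5,6,8,9}:56  {1,3,4,5,6,7,8,9}:280  {2,3,4,5,6,7,8,9}:168
  start at 0(o): 504
  start at 1(a): 756
  start at 2(c): 1260
sum over floor = 2520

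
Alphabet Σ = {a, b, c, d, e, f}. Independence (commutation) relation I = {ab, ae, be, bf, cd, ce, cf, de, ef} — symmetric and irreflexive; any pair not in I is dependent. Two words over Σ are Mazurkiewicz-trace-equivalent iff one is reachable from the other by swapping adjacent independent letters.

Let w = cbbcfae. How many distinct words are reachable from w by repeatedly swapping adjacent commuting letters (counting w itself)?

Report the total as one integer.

#0=c has no predecessor
#1=b depends on [0:c]
#2=b depends on [1:b]
#3=c depends on [2:b]
#4=f has no predecessor
#5=a depends on [3:c, 4:f]
#6=e has no predecessor
sources: [0:c, 4:f, 6:e]
N(rest) = Σ N(rest − s) over sources s of rest; N(one piece) = 1:
  size 1 → [5]=1  [6]=1
  size 2 → [3,5]=1  [4,5]=1  [5,6]=2
  size 3 → [2,3,5]=1  [3,4,5]=2  [3,5,6]=3  [4,5,6]=3
  size 4 → [1,2,3,5]=1  [2,3,4,5]=3  [2,3,5,6]=4  [3,4,5,6]=8
  size 5 → [0,1,2,3,5]=1  [1,2,3,4,5]=4  [1,2,3,5,6]=5  [2,3,4,5,6]=15
  first=0(c) contributes 24
  first=4(f) contributes 6
  first=6(e) contributes 5
|[w]| = 35

35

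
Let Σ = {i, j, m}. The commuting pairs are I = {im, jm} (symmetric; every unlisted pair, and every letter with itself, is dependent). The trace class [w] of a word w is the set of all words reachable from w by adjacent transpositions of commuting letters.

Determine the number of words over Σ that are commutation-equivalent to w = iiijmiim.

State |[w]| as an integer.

28

drop 0:i onto floor
drop 1:i onto {0:i}
drop 2:i onto {1:i}
drop 3:j onto {2:i}
drop 4:m onto floor
drop 5:i onto {3:j}
drop 6:i onto {5:i}
drop 7:m onto {4:m}
ground layer = {0:i, 4:m}
drop-orders for the pieces not yet dropped (sum over which currently-grounded one goes next):
  1 to go: {6} 1  {7} 1
  2 to go: {4,7} 1  {5,6} 1  {6,7} 2
  3 to go: {3,5,6} 1  {4,6,7} 3  {5,6,7} 3
  4 to go: {2,3,5,6} 1  {3,5,6,7} 4  {4,5,6,7} 6
  5 to go: {1,2,3,5,6} 1  {2,3,5,6,7} 5  {3,4,5,6,7} 10
  6 to go: {0,1,2,3,5,6} 1  {1,2,3,5,6,7} 6  {2,3,4,5,6,7} 15
  if 0:i drops first: 21 orders
  if 4:m drops first: 7 orders
heap linearizations: 28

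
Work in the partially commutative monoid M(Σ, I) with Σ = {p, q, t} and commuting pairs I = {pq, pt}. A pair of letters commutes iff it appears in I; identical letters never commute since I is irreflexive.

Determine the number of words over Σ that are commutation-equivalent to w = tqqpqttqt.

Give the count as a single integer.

9

0(t) covers ∅
1(q) covers 0:t
2(q) covers 1:q
3(p) covers ∅
4(q) covers 2:q
5(t) covers 4:q
6(t) covers 5:t
7(q) covers 6:t
8(t) covers 7:q
floor of heap: 0:t, 3:p
completions by unplaced set U, small U first (add the entries for U minus each lowest piece of U):
  |U|=1: {3}:1  {8}:1
  |U|=2: {3,8}:2  {7,8}:1
  |U|=3: {3,7,8}:3  {6,7,8}:1
  |U|=4: {3,6,7,8}:4  {5,6,7,8}:1
  |U|=5: {3,5,6,7,8}:5  {4,5,6,7,8}:1
  |U|=6: {2,4,5,6,7,8}:1  {3,4,5,6,7,8}:6
  |U|=7: {1,2,4,5,6,7,8}:1  {2,3,4,5,6,7,8}:7
  start at 0(t): 8
  start at 3(p): 1
sum over floor = 9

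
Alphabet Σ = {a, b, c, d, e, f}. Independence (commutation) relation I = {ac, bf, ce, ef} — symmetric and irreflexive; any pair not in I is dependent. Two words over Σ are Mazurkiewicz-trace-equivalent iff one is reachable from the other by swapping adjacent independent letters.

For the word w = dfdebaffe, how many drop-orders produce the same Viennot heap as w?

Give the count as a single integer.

#0=d has no predecessor
#1=f depends on [0:d]
#2=d depends on [1:f]
#3=e depends on [2:d]
#4=b depends on [3:e]
#5=a depends on [4:b]
#6=f depends on [5:a]
#7=f depends on [6:f]
#8=e depends on [5:a]
sources: [0:d]
N(rest) = Σ N(rest − s) over sources s of rest; N(one piece) = 1:
  size 1 → [7]=1  [8]=1
  size 2 → [6,7]=1  [7,8]=2
  size 3 → [6,7,8]=3
  size 4 → [5,6,7,8]=3
  size 5 → [4,5,6,7,8]=3
  size 6 → [3,4,5,6,7,8]=3
  size 7 → [2,3,4,5,6,7,8]=3
  first=0(d) contributes 3

3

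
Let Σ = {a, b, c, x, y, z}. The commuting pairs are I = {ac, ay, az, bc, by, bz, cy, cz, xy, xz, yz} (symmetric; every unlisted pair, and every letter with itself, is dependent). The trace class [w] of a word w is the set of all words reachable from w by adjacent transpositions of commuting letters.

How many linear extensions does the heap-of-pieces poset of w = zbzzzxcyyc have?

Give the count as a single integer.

piece 0:z — minimal
piece 1:b — minimal
piece 2:z rests on {0:z}
piece 3:z rests on {2:z}
piece 4:z rests on {3:z}
piece 5:x rests on {1:b}
piece 6:c rests on {5:x}
piece 7:y — minimal
piece 8:y rests on {7:y}
piece 9:c rests on {6:c}
minimal pieces: {0:z, 1:b, 7:y}
ways to finish when only these pieces remain (= sum over removing one remaining piece with nothing left below it):
  1 left: {4}→1  {8}→1  {9}→1
  2 left: {3,4}→1  {4,8}→2  {4,9}→2  {6,9}→1  {7,8}→1  {8,9}→2
  3 left: {2,3,4}→1  {3,4,8}→3  {3,4,9}→3  {4,6,9}→3  {4,7,8}→3  {4,8,9}→6  {5,6,9}→1  {6,8,9}→3  {7,8,9}→3
  4 left: {0,2,3,4}→1  {1,5,6,9}→1  {2,3,4,8}→4  {2,3,4,9}→4  {3,4,6,9}→6  {3,4,7,8}→6  {3,4,8,9}→12  {4,5,6,9}→4  {4,6,8,9}→12  {4,7,8,9}→12  {5,6,8,9}→4  {6,7,8,9}→6
  5 left: {0,2,3,4,8}→5  {0,2,3,4,9}→5  {1,4,5,6,9}→5  {1,5,6,8,9}→5  {2,3,4,6,9}→10  {2,3,4,7,8}→10  {2,3,4,8,9}→20  {3,4,5,6,9}→10  {3,4,6,8,9}→30  {3,4,7,8,9}→30  {4,5,6,8,9}→20  {4,6,7,8,9}→30  {5,6,7,8,9}→10
  6 left: {0,2,3,4,6,9}→15  {0,2,3,4,7,8}→15  {0,2,3,4,8,9}→30  {1,3,4,5,6,9}→15  {1,4,5,6,8,9}→30  {1,5,6,7,8,9}→15  {2,3,4,5,6,9}→20  {2,3,4,6,8,9}→60  {2,3,4,7,8,9}→60  {3,4,5,6,8,9}→60  {3,4,6,7,8,9}→90  {4,5,6,7,8,9}→60
  7 left: {0,2,3,4,5,6,9}→35  {0,2,3,4,6,8,9}→105  {0,2,3,4,7,8,9}→105  {1,2,3,4,5,6,9}→35  {1,3,4,5,6,8,9}→105  {1,4,5,6,7,8,9}→105  {2,3,4,5,6,8,9}→140  {2,3,4,6,7,8,9}→210  {3,4,5,6,7,8,9}→210
  8 left: {0,1,2,3,4,5,6,9}→70  {0,2,3,4,5,6,8,9}→280  {0,2,3,4,6,7,8,9}→420  {1,2,3,4,5,6,8,9}→280  {1,3,4,5,6,7,8,9}→420  {2,3,4,5,6,7,8,9}→560
  placing 0:z first → 1260 extensions
  placing 1:b first → 1260 extensions
  placing 7:y first → 630 extensions
total linear extensions = 3150

3150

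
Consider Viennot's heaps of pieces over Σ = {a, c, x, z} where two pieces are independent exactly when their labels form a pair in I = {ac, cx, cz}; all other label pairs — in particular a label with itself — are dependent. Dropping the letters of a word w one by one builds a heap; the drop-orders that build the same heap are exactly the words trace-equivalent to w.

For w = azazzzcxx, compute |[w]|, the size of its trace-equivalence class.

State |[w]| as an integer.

9

0(a) covers ∅
1(z) covers 0:a
2(a) covers 1:z
3(z) covers 2:a
4(z) covers 3:z
5(z) covers 4:z
6(c) covers ∅
7(x) covers 5:z
8(x) covers 7:x
floor of heap: 0:a, 6:c
completions by unplaced set U, small U first (add the entries for U minus each lowest piece of U):
  |U|=1: {6}:1  {8}:1
  |U|=2: {6,8}:2  {7,8}:1
  |U|=3: {5,7,8}:1  {6,7,8}:3
  |U|=4: {4,5,7,8}:1  {5,6,7,8}:4
  |U|=5: {3,4,5,7,8}:1  {4,5,6,7,8}:5
  |U|=6: {2,3,4,5,7,8}:1  {3,4,5,6,7,8}:6
  |U|=7: {1,2,3,4,5,7,8}:1  {2,3,4,5,6,7,8}:7
  start at 0(a): 8
  start at 6(c): 1
sum over floor = 9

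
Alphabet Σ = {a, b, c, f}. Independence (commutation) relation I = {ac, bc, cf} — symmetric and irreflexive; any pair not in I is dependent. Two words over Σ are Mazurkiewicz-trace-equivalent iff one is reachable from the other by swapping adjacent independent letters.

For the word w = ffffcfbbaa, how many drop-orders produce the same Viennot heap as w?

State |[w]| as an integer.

0(f) covers ∅
1(f) covers 0:f
2(f) covers 1:f
3(f) covers 2:f
4(c) covers ∅
5(f) covers 3:f
6(b) covers 5:f
7(b) covers 6:b
8(a) covers 7:b
9(a) covers 8:a
floor of heap: 0:f, 4:c
completions by unplaced set U, small U first (add the entries for U minus each lowest piece of U):
  |U|=1: {4}:1  {9}:1
  |U|=2: {4,9}:2  {8,9}:1
  |U|=3: {4,8,9}:3  {7,8,9}:1
  |U|=4: {4,7,8,9}:4  {6,7,8,9}:1
  |U|=5: {4,6,7,8,9}:5  {5,6,7,8,9}:1
  |U|=6: {3,5,6,7,8,9}:1  {4,5,6,7,8,9}:6
  |U|=7: {2,3,5,6,7,8,9}:1  {3,4,5,6,7,8,9}:7
  |U|=8: {1,2,3,5,6,7,8,9}:1  {2,3,4,5,6,7,8,9}:8
  start at 0(f): 9
  start at 4(c): 1
sum over floor = 10

10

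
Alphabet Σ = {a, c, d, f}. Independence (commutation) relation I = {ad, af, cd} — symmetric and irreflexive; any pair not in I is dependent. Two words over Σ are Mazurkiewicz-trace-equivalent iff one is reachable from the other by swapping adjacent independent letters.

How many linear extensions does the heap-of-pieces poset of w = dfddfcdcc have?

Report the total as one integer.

4

#0=d has no predecessor
#1=f depends on [0:d]
#2=d depends on [1:f]
#3=d depends on [2:d]
#4=f depends on [3:d]
#5=c depends on [4:f]
#6=d depends on [4:f]
#7=c depends on [5:c]
#8=c depends on [7:c]
sources: [0:d]
N(rest) = Σ N(rest − s) over sources s of rest; N(one piece) = 1:
  size 1 → [6]=1  [8]=1
  size 2 → [6,8]=2  [7,8]=1
  size 3 → [5,7,8]=1  [6,7,8]=3
  size 4 → [5,6,7,8]=4
  size 5 → [4,5,6,7,8]=4
  size 6 → [3,4,5,6,7,8]=4
  size 7 → [2,3,4,5,6,7,8]=4
  first=0(d) contributes 4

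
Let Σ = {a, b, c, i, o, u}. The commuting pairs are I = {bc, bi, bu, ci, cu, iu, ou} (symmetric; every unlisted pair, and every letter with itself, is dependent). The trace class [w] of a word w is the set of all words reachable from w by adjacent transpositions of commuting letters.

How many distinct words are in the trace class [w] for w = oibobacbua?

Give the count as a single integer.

12

#0=o has no predecessor
#1=i depends on [0:o]
#2=b depends on [0:o]
#3=o depends on [1:i, 2:b]
#4=b depends on [3:o]
#5=a depends on [4:b]
#6=c depends on [5:a]
#7=b depends on [5:a]
#8=u depends on [5:a]
#9=a depends on [6:c, 7:b, 8:u]
sources: [0:o]
N(rest) = Σ N(rest − s) over sources s of rest; N(one piece) = 1:
  size 1 → [9]=1
  size 2 → [6,9]=1  [7,9]=1  [8,9]=1
  size 3 → [6,7,9]=2  [6,8,9]=2  [7,8,9]=2
  size 4 → [6,7,8,9]=6
  size 5 → [5,6,7,8,9]=6
  size 6 → [4,5,6,7,8,9]=6
  size 7 → [3,4,5,6,7,8,9]=6
  size 8 → [1,3,4,5,6,7,8,9]=6  [2,3,4,5,6,7,8,9]=6
  first=0(o) contributes 12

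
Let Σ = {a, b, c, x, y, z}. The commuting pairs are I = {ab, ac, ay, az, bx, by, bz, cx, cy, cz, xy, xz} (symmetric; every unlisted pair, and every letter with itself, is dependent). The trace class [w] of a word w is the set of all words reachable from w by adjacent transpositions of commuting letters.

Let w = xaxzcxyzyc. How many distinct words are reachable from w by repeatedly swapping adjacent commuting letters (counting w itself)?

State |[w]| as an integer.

drop 0:x onto floor
drop 1:a onto {0:x}
drop 2:x onto {1:a}
drop 3:z onto floor
drop 4:c onto floor
drop 5:x onto {2:x}
drop 6:y onto {3:z}
drop 7:z onto {6:y}
drop 8:y onto {7:z}
drop 9:c onto {4:c}
ground layer = {0:x, 3:z, 4:c}
drop-orders for the pieces not yet dropped (sum over which currently-grounded one goes next):
  1 to go: {5} 1  {8} 1  {9} 1
  2 to go: {2,5} 1  {4,9} 1  {5,8} 2  {5,9} 2  {7,8} 1  {8,9} 2
  3 to go: {1,2,5} 1  {2,5,8} 3  {2,5,9} 3  {4,5,9} 3  {4,8,9} 3  {5,7,8} 3  {5,8,9} 6  {6,7,8} 1  {7,8,9} 3
  4 to go: {0,1,2,5} 1  {1,2,5,8} 4  {1,2,5,9} 4  {2,4,5,9} 6  {2,5,7,8} 6  {2,5,8,9} 12  {3,6,7,8} 1  {4,5,8,9} 12  {4,7,8,9} 6  {5,6,7,8} 4  {5,7,8,9} 12  {6,7,8,9} 4
  5 to go: {0,1,2,5,8} 5  {0,1,2,5,9} 5  {1,2,4,5,9} 10  {1,2,5,7,8} 10  {1,2,5,8,9} 20  {2,4,5,8,9} 30  {2,5,6,7,8} 10  {2,5,7,8,9} 30  {3,5,6,7,8} 5  {3,6,7,8,9} 5  {4,5,7,8,9} 30  {4,6,7,8,9} 10  {5,6,7,8,9} 20
  6 to go: {0,1,2,4,5,9} 15  {0,1,2,5,7,8} 15  {0,1,2,5,8,9} 30  {1,2,4,5,8,9} 60  {1,2,5,6,7,8} 20  {1,2,5,7,8,9} 60  {2,3,5,6,7,8} 15  {2,4,5,7,8,9} 90  {2,5,6,7,8,9} 60  {3,4,6,7,8,9} 15  {3,5,6,7,8,9} 30  {4,5,6,7,8,9} 60
  7 to go: {0,1,2,4,5,8,9} 105  {0,1,2,5,6,7,8} 35  {0,1,2,5,7,8,9} 105  {1,2,3,5,6,7,8} 35  {1,2,4,5,7,8,9} 210  {1,2,5,6,7,8,9} 140  {2,3,5,6,7,8,9} 105  {2,4,5,6,7,8,9} 210  {3,4,5,6,7,8,9} 105
  8 to go: {0,1,2,3,5,6,7,8} 70  {0,1,2,4,5,7,8,9} 420  {0,1,2,5,6,7,8,9} 280  {1,2,3,5,6,7,8,9} 280  {1,2,4,5,6,7,8,9} 560  {2,3,4,5,6,7,8,9} 420
  if 0:x drops first: 1260 orders
  if 3:z drops first: 1260 orders
  if 4:c drops first: 630 orders
heap linearizations: 3150

3150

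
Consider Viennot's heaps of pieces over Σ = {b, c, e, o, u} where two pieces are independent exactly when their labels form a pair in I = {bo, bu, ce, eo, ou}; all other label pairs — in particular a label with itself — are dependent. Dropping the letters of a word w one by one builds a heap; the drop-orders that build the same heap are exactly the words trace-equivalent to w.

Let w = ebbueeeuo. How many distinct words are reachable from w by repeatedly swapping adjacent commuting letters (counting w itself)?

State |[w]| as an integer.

0(e) covers ∅
1(b) covers 0:e
2(b) covers 1:b
3(u) covers 0:e
4(e) covers 2:b, 3:u
5(e) covers 4:e
6(e) covers 5:e
7(u) covers 6:e
8(o) covers ∅
floor of heap: 0:e, 8:o
completions by unplaced set U, small U first (add the entries for U minus each lowest piece of U):
  |U|=1: {7}:1  {8}:1
  |U|=2: {6,7}:1  {7,8}:2
  |U|=3: {5,6,7}:1  {6,7,8}:3
  |U|=4: {4,5,6,7}:1  {5,6,7,8}:4
  |U|=5: {2,4,5,6,7}:1  {3,4,5,6,7}:1  {4,5,6,7,8}:5
  |U|=6: {1,2,4,5,6,7}:1  {2,3,4,5,6,7}:2  {2,4,5,6,7,8}:6  {3,4,5,6,7,8}:6
  |U|=7: {1,2,3,4,5,6,7}:3  {1,2,4,5,6,7,8}:7  {2,3,4,5,6,7,8}:14
  start at 0(e): 24
  start at 8(o): 3
sum over floor = 27

27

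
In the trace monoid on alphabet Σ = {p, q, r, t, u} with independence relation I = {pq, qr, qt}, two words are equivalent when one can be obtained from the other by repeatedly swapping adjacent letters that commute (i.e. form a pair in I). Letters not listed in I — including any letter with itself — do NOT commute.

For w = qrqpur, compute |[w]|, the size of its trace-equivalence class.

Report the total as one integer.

#0=q has no predecessor
#1=r has no predecessor
#2=q depends on [0:q]
#3=p depends on [1:r]
#4=u depends on [2:q, 3:p]
#5=r depends on [4:u]
sources: [0:q, 1:r]
N(rest) = Σ N(rest − s) over sources s of rest; N(one piece) = 1:
  size 1 → [5]=1
  size 2 → [4,5]=1
  size 3 → [2,4,5]=1  [3,4,5]=1
  size 4 → [0,2,4,5]=1  [1,3,4,5]=1  [2,3,4,5]=2
  first=0(q) contributes 3
  first=1(r) contributes 3
|[w]| = 6

6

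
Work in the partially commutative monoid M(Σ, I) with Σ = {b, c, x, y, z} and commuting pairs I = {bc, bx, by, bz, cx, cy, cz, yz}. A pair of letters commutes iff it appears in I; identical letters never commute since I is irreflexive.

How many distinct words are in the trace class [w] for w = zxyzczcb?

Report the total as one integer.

504

piece 0:z — minimal
piece 1:x rests on {0:z}
piece 2:y rests on {1:x}
piece 3:z rests on {1:x}
piece 4:c — minimal
piece 5:z rests on {3:z}
piece 6:c rests on {4:c}
piece 7:b — minimal
minimal pieces: {0:z, 4:c, 7:b}
ways to finish when only these pieces remain (= sum over removing one remaining piece with nothing left below it):
  1 left: {2}→1  {5}→1  {6}→1  {7}→1
  2 left: {2,5}→2  {2,6}→2  {2,7}→2  {3,5}→1  {4,6}→1  {5,6}→2  {5,7}→2  {6,7}→2
  3 left: {2,3,5}→3  {2,4,6}→3  {2,5,6}→6  {2,5,7}→6  {2,6,7}→6  {3,5,6}→3  {3,5,7}→3  {4,5,6}→3  {4,6,7}→3  {5,6,7}→6
  4 left: {1,2,3,5}→3  {2,3,5,6}→12  {2,3,5,7}→12  {2,4,5,6}→12  {2,4,6,7}→12  {2,5,6,7}→24  {3,4,5,6}→6  {3,5,6,7}→12  {4,5,6,7}→12
  5 left: {0,1,2,3,5}→3  {1,2,3,5,6}→15  {1,2,3,5,7}→15  {2,3,4,5,6}→30  {2,3,5,6,7}→60  {2,4,5,6,7}→60  {3,4,5,6,7}→30
  6 left: {0,1,2,3,5,6}→18  {0,1,2,3,5,7}→18  {1,2,3,4,5,6}→45  {1,2,3,5,6,7}→90  {2,3,4,5,6,7}→180
  placing 0:z first → 315 extensions
  placing 4:c first → 126 extensions
  placing 7:b first → 63 extensions
total linear extensions = 504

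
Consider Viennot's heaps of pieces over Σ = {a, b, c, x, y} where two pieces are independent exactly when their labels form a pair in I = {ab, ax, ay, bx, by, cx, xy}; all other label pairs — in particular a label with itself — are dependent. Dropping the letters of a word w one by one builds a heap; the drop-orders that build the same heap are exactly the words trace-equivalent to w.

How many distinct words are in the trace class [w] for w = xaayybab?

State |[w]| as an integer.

1680

piece 0:x — minimal
piece 1:a — minimal
piece 2:a rests on {1:a}
piece 3:y — minimal
piece 4:y rests on {3:y}
piece 5:b — minimal
piece 6:a rests on {2:a}
piece 7:b rests on {5:b}
minimal pieces: {0:x, 1:a, 3:y, 5:b}
ways to finish when only these pieces remain (= sum over removing one remaining piece with nothing left below it):
  1 left: {0}→1  {4}→1  {6}→1  {7}→1
  2 left: {0,4}→2  {0,6}→2  {0,7}→2  {2,6}→1  {3,4}→1  {4,6}→2  {4,7}→2  {5,7}→1  {6,7}→2
  3 left: {0,2,6}→3  {0,3,4}→3  {0,4,6}→6  {0,4,7}→6  {0,5,7}→3  {0,6,7}→6  {1,2,6}→1  {2,4,6}→3  {2,6,7}→3  {3,4,6}→3  {3,4,7}→3  {4,5,7}→3  {4,6,7}→6  {5,6,7}→3
  4 left: {0,1,2,6}→4  {0,2,4,6}→12  {0,2,6,7}→12  {0,3,4,6}→12  {0,3,4,7}→12  {0,4,5,7}→12  {0,4,6,7}→24  {0,5,6,7}→12  {1,2,4,6}→4  {1,2,6,7}→4  {2,3,4,6}→6  {2,4,6,7}→12  {2,5,6,7}→6  {3,4,5,7}→6  {3,4,6,7}→12  {4,5,6,7}→12
  5 left: {0,1,2,4,6}→20  {0,1,2,6,7}→20  {0,2,3,4,6}→30  {0,2,4,6,7}→60  {0,2,5,6,7}→30  {0,3,4,5,7}→30  {0,3,4,6,7}→60  {0,4,5,6,7}→60  {1,2,3,4,6}→10  {1,2,4,6,7}→20  {1,2,5,6,7}→10  {2,3,4,6,7}→30  {2,4,5,6,7}→30  {3,4,5,6,7}→30
  6 left: {0,1,2,3,4,6}→60  {0,1,2,4,6,7}→120  {0,1,2,5,6,7}→60  {0,2,3,4,6,7}→180  {0,2,4,5,6,7}→180  {0,3,4,5,6,7}→180  {1,2,3,4,6,7}→60  {1,2,4,5,6,7}→60  {2,3,4,5,6,7}→90
  placing 0:x first → 210 extensions
  placing 1:a first → 630 extensions
  placing 3:y first → 420 extensions
  placing 5:b first → 420 extensions
total linear extensions = 1680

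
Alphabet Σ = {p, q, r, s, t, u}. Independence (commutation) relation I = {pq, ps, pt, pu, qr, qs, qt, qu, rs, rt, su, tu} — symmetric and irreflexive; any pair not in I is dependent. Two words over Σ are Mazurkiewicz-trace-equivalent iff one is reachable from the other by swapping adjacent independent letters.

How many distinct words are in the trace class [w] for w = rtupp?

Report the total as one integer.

piece 0:r — minimal
piece 1:t — minimal
piece 2:u rests on {0:r}
piece 3:p rests on {0:r}
piece 4:p rests on {3:p}
minimal pieces: {0:r, 1:t}
ways to finish when only these pieces remain (= sum over removing one remaining piece with nothing left below it):
  1 left: {1}→1  {2}→1  {4}→1
  2 left: {1,2}→2  {1,4}→2  {2,4}→2  {3,4}→1
  3 left: {1,2,4}→6  {1,3,4}→3  {2,3,4}→3
  placing 0:r first → 12 extensions
  placing 1:t first → 3 extensions
total linear extensions = 15

15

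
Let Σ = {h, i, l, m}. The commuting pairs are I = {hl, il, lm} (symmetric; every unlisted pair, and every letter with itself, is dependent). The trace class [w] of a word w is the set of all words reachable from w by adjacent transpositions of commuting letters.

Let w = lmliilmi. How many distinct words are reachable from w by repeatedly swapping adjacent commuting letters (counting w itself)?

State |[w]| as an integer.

56

piece 0:l — minimal
piece 1:m — minimal
piece 2:l rests on {0:l}
piece 3:i rests on {1:m}
piece 4:i rests on {3:i}
piece 5:l rests on {2:l}
piece 6:m rests on {4:i}
piece 7:i rests on {6:m}
minimal pieces: {0:l, 1:m}
ways to finish when only these pieces remain (= sum over removing one remaining piece with nothing left below it):
  1 left: {5}→1  {7}→1
  2 left: {2,5}→1  {5,7}→2  {6,7}→1
  3 left: {0,2,5}→1  {2,5,7}→3  {4,6,7}→1  {5,6,7}→3
  4 left: {0,2,5,7}→4  {2,5,6,7}→6  {3,4,6,7}→1  {4,5,6,7}→4
  5 left: {0,2,5,6,7}→10  {1,3,4,6,7}→1  {2,4,5,6,7}→10  {3,4,5,6,7}→5
  6 left: {0,2,4,5,6,7}→20  {1,3,4,5,6,7}→6  {2,3,4,5,6,7}→15
  placing 0:l first → 21 extensions
  placing 1:m first → 35 extensions
total linear extensions = 56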